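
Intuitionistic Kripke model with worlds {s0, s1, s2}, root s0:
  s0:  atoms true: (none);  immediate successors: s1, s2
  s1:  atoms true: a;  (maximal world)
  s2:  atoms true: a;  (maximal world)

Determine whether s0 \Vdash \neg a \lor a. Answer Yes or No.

s0 \nVdash \neg a \lor a: neither disjunct is forced at s0.
s0 \nVdash \neg a since s1 is accessible from s0 and s1 \Vdash a.

No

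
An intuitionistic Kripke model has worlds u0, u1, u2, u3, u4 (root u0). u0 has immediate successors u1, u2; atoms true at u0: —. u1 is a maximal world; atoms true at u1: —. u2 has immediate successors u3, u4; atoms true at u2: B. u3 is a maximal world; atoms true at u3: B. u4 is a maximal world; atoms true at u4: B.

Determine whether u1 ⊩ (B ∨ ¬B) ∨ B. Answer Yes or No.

u1 ⊩ (B ∨ ¬B) ∨ B via the disjunct B ∨ ¬B.

Yes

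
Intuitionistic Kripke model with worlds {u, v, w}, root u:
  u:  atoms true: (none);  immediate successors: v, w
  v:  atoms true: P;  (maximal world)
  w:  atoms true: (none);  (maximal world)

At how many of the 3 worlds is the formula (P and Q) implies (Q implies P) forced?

u: forces it.
v: forces it.
w: forces it.
Worlds forcing the formula: {u, v, w}.

3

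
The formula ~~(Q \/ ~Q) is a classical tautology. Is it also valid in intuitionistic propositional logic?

This is the double negation of excluded middle, which is intuitionistically derivable.
Assuming ~(Q \/ ~Q): from Q we'd get Q \/ ~Q, so ~Q; but then Q \/ ~Q again — contradiction. Hence ~~(Q \/ ~Q).

Yes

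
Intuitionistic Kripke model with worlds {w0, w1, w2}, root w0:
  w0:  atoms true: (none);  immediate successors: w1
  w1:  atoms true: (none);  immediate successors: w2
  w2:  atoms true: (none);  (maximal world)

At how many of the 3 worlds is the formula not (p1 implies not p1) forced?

w0: does not force it — w0 does not force not (p1 implies not p1) since w0 is accessible from w0 and w0 forces p1 implies not p1.
w1: does not force it — w1 does not force not (p1 implies not p1) since w1 is accessible from w1 and w1 forces p1 implies not p1.
w2: does not force it.
Worlds forcing the formula: { }.

0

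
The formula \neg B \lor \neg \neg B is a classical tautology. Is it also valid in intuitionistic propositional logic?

No

This is the weak law of excluded middle, which is not intuitionistically valid.
A Kripke countermodel: worlds u0, u1, u2; order generated by u0 \le u1, u0 \le u2; atoms true at each world — u0:{}; u1:{B}; u2:{}.
u0 \nVdash \neg B \lor \neg \neg B: neither disjunct is forced at u0.
u0 \nVdash \neg B since u1 is accessible from u0 and u1 \Vdash B.
So the root u0 does not force the formula.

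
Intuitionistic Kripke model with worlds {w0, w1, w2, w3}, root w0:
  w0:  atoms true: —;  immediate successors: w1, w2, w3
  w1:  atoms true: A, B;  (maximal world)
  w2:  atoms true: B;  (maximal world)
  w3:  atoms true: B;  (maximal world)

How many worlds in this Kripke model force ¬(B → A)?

w0: does not force it — w0 ⊮ ¬(B → A) since w1 is accessible from w0 and w1 ⊩ B → A.
w1: does not force it.
w2: forces it.
w3: forces it.
Worlds forcing the formula: {w2, w3}.

2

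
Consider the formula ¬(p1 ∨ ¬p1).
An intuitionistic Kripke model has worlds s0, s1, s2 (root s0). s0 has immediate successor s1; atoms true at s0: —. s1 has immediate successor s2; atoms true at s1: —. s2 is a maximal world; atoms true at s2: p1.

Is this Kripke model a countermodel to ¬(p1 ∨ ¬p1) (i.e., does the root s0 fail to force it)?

Yes

s0 ⊮ ¬(p1 ∨ ¬p1) since s2 is accessible from s0 and s2 ⊩ p1 ∨ ¬p1.
s2 ⊩ p1 ∨ ¬p1 via the disjunct p1.
So the root s0 does not force ¬(p1 ∨ ¬p1); the model is a countermodel.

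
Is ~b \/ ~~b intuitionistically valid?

This is the weak law of excluded middle, which is not intuitionistically valid.
A Kripke countermodel: worlds 0, 1, 2; order generated by 0 <= 1, 0 <= 2; atoms true at each world — 0:{}; 1:{b}; 2:{}.
0 ||-/- ~b \/ ~~b: neither disjunct is forced at 0.
0 ||-/- ~b since 1 is accessible from 0 and 1 ||- b.
So the root 0 does not force the formula.

No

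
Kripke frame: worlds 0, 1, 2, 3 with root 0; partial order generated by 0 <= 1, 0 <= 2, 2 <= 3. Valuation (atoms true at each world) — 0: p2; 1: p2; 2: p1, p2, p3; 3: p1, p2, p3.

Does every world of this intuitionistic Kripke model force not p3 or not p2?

Not every world: 0 does not force not p3 or not p2.
0 does not force not p3 or not p2: neither disjunct is forced at 0.
0 does not force not p3 since 2 is accessible from 0 and 2 forces p3.

No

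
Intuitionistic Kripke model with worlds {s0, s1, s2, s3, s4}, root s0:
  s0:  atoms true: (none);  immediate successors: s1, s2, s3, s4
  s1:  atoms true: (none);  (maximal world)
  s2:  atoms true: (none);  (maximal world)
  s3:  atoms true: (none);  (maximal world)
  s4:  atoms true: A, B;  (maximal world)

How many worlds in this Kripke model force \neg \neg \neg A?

3

s0: does not force it — s0 \nVdash \neg \neg \neg A since s4 is accessible from s0 and s4 \Vdash \neg \neg A.
s1: forces it.
s2: forces it.
s3: forces it.
s4: does not force it — s4 \nVdash \neg \neg \neg A since s4 is accessible from s4 and s4 \Vdash \neg \neg A.
Worlds forcing the formula: {s1, s2, s3}.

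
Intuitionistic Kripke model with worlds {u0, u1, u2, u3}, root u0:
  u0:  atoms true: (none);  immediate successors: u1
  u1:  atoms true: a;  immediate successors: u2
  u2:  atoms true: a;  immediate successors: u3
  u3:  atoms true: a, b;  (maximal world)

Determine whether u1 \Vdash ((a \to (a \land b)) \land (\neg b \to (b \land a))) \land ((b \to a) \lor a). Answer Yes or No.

No

u1 \nVdash ((a \to (a \land b)) \land (\neg b \to (b \land a))) \land ((b \to a) \lor a) since u1 fails (a \to (a \land b)) \land (\neg b \to (b \land a)).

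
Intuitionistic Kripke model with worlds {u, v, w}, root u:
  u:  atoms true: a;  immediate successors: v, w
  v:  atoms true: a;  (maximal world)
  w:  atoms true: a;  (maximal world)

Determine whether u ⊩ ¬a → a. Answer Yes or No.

Yes

u ⊩ ¬a → a vacuously: no world accessible from u forces the antecedent ¬a.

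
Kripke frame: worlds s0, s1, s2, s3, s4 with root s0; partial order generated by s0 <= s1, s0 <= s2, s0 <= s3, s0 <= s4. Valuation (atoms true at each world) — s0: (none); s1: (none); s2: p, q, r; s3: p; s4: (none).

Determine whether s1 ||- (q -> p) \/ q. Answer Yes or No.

s1 ||- (q -> p) \/ q via the disjunct q -> p.

Yes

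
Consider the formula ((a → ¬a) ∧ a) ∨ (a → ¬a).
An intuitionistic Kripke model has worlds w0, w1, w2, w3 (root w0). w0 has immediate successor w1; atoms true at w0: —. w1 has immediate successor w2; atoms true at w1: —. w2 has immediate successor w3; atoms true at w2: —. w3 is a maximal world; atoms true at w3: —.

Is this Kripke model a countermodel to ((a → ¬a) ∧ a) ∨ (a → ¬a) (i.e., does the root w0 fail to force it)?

No

w0 ⊩ ((a → ¬a) ∧ a) ∨ (a → ¬a) via the disjunct a → ¬a.
So the root w0 forces ((a → ¬a) ∧ a) ∨ (a → ¬a); the model is not a countermodel.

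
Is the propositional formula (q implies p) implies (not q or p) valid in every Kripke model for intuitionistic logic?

This is the material-implication-as-disjunction principle, which is not intuitionistically valid.
A Kripke countermodel: worlds u0, u1; order generated by u0 <= u1; atoms true at each world — u0:{}; u1:{p,q}.
u0 does not force (q implies p) implies (not q or p): already at u0 itself, u0 forces q implies p but u0 does not force not q or p.
u0 does not force not q or p: neither disjunct is forced at u0.
u0 does not force not q since u1 is accessible from u0 and u1 forces q.
So the root u0 does not force the formula.

No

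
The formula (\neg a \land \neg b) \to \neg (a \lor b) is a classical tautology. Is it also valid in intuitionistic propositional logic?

Yes

This is a constructively valid De Morgan direction (conjunction of negations to negated disjunction), which is intuitionistically derivable.
If both \neg a and \neg b hold at a world, no accessible world forces a or forces b, so none forces a \lor b.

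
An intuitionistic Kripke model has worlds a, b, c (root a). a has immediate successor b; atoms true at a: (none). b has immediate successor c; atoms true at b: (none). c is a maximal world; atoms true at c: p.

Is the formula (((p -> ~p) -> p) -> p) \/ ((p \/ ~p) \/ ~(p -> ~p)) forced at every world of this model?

a ||- (((p -> ~p) -> p) -> p) \/ ((p \/ ~p) \/ ~(p -> ~p)) via the disjunct (p \/ ~p) \/ ~(p -> ~p).
Since the root a forces (((p -> ~p) -> p) -> p) \/ ((p \/ ~p) \/ ~(p -> ~p)) and forcing is persistent (monotone upward), every world forces it.

Yes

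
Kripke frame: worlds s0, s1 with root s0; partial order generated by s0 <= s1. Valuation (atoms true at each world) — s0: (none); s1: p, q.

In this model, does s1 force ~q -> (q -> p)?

s1 ||- ~q -> (q -> p) vacuously: no world accessible from s1 forces the antecedent ~q.

Yes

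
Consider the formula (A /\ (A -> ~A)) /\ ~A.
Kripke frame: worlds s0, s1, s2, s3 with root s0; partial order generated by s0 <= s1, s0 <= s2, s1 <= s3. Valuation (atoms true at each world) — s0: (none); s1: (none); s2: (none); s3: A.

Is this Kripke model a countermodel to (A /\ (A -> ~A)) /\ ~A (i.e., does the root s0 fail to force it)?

Yes

s0 ||-/- (A /\ (A -> ~A)) /\ ~A since s0 fails A /\ (A -> ~A).
So the root s0 does not force (A /\ (A -> ~A)) /\ ~A; the model is a countermodel.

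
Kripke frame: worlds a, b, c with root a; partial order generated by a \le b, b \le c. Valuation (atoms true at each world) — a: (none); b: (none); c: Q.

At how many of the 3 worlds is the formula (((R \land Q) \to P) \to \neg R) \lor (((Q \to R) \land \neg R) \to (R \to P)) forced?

3

a: forces it.
b: forces it.
c: forces it.
Worlds forcing the formula: {a, b, c}.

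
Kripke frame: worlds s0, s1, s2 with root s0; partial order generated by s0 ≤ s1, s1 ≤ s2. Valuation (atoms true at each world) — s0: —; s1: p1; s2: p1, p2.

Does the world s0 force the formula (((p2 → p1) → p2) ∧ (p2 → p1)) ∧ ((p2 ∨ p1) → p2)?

No

s0 ⊮ (((p2 → p1) → p2) ∧ (p2 → p1)) ∧ ((p2 ∨ p1) → p2) since s0 fails ((p2 → p1) → p2) ∧ (p2 → p1).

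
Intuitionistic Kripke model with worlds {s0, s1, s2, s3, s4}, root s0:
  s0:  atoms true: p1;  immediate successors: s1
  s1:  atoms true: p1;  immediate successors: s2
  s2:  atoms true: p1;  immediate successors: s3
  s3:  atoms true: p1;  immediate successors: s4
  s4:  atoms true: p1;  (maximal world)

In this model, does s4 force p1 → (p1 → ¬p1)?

s4 ⊮ p1 → (p1 → ¬p1): already at s4 itself, s4 ⊩ p1 but s4 ⊮ p1 → ¬p1.
s4 ⊮ p1 → ¬p1: already at s4 itself, s4 ⊩ p1 but s4 ⊮ ¬p1.
s4 ⊮ ¬p1 since s4 is accessible from s4 and s4 ⊩ p1.

No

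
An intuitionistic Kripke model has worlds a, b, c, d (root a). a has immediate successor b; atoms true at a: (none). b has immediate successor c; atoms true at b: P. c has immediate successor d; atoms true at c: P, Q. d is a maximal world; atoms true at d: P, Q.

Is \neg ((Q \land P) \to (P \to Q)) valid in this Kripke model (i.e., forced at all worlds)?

No

Not every world: a \nVdash \neg ((Q \land P) \to (P \to Q)).
a \nVdash \neg ((Q \land P) \to (P \to Q)) since a is accessible from a and a \Vdash (Q \land P) \to (P \to Q).
a \Vdash (Q \land P) \to (P \to Q): every world accessible from a that forces Q \land P (namely c, d) also forces P \to Q.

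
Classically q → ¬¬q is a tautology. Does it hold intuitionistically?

This is double-negation introduction, which is intuitionistically derivable.
If a world forces q then every accessible world forces q (persistence), so none forces ¬q; hence ¬¬q.

Yes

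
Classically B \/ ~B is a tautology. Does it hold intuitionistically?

This is the law of excluded middle, which is not intuitionistically valid.
A Kripke countermodel: worlds w0, w1; order generated by w0 <= w1; atoms true at each world — w0:{}; w1:{B}.
w0 ||-/- B \/ ~B: neither disjunct is forced at w0.
w0 lacks atom B, so w0 ||-/- B.
So the root w0 does not force the formula.

No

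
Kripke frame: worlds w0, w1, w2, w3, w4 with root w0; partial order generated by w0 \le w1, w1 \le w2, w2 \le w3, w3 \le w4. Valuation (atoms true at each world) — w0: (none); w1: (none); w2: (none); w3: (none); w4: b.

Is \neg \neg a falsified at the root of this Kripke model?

Yes

w0 \nVdash \neg \neg a since w0 is accessible from w0 and w0 \Vdash \neg a.
w0 \Vdash \neg a: no world accessible from w0 forces a.
So the root w0 does not force \neg \neg a; the model is a countermodel.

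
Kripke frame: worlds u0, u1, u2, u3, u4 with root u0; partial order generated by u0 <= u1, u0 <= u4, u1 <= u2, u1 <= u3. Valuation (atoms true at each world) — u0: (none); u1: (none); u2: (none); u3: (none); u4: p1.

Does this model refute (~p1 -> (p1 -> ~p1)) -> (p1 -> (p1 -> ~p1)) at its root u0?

u0 ||-/- (~p1 -> (p1 -> ~p1)) -> (p1 -> (p1 -> ~p1)): already at u0 itself, u0 ||- ~p1 -> (p1 -> ~p1) but u0 ||-/- p1 -> (p1 -> ~p1).
u0 ||-/- p1 -> (p1 -> ~p1): at the accessible world u4, u4 ||- p1 but u4 ||-/- p1 -> ~p1.
u4 ||-/- p1 -> ~p1: already at u4 itself, u4 ||- p1 but u4 ||-/- ~p1.
So the root u0 does not force (~p1 -> (p1 -> ~p1)) -> (p1 -> (p1 -> ~p1)); the model is a countermodel.

Yes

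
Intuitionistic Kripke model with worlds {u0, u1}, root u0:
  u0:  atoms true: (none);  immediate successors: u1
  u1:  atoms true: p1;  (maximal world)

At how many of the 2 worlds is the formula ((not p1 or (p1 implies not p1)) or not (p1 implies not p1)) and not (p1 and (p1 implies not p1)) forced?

u0: forces it.
u1: forces it.
Worlds forcing the formula: {u0, u1}.

2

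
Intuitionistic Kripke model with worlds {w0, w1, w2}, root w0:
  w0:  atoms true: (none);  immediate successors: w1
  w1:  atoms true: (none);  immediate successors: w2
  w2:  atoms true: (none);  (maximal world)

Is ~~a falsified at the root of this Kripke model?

Yes

w0 ||-/- ~~a since w0 is accessible from w0 and w0 ||- ~a.
w0 ||- ~a: no world accessible from w0 forces a.
So the root w0 does not force ~~a; the model is a countermodel.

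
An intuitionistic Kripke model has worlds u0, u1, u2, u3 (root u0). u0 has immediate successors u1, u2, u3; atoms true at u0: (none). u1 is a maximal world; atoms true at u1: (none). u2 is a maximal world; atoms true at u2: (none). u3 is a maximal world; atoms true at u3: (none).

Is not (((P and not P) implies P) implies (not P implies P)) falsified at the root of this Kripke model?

u0 forces not (((P and not P) implies P) implies (not P implies P)): no world accessible from u0 forces ((P and not P) implies P) implies (not P implies P).
So the root u0 forces not (((P and not P) implies P) implies (not P implies P)); the model is not a countermodel.

No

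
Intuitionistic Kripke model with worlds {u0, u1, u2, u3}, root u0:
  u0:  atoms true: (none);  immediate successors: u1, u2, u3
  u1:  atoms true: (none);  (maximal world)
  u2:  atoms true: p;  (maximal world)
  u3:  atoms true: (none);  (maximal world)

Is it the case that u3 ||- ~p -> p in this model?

u3 ||-/- ~p -> p: already at u3 itself, u3 ||- ~p but u3 ||-/- p.
u3 lacks atom p, so u3 ||-/- p.

No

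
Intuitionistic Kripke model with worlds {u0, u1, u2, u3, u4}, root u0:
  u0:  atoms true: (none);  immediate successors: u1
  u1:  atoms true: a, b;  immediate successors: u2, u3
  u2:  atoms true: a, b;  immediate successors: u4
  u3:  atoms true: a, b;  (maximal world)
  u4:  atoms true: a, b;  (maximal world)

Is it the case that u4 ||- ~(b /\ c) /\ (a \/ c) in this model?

u4 ||- ~(b /\ c) /\ (a \/ c) since u4 forces both conjuncts.

Yes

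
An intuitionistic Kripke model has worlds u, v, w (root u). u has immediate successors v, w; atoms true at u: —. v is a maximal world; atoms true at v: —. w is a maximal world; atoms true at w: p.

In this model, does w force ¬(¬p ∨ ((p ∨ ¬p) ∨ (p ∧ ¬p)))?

No

w ⊮ ¬(¬p ∨ ((p ∨ ¬p) ∨ (p ∧ ¬p))) since w is accessible from w and w ⊩ ¬p ∨ ((p ∨ ¬p) ∨ (p ∧ ¬p)).
w ⊩ ¬p ∨ ((p ∨ ¬p) ∨ (p ∧ ¬p)) via the disjunct (p ∨ ¬p) ∨ (p ∧ ¬p).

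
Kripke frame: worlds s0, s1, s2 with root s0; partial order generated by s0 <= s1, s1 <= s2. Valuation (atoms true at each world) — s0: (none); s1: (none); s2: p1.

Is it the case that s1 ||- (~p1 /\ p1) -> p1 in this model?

s1 ||- (~p1 /\ p1) -> p1 vacuously: no world accessible from s1 forces the antecedent ~p1 /\ p1.

Yes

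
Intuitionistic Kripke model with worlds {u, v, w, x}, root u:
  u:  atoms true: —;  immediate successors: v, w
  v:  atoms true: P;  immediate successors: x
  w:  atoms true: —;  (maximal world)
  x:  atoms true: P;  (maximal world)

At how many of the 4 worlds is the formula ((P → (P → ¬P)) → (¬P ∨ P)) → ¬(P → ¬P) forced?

2

u: does not force it — u ⊮ ((P → (P → ¬P)) → (¬P ∨ P)) → ¬(P → ¬P): already at u itself, u ⊩ (P → (P → ¬P)) → (¬P ∨ P) but u ⊮ ¬(P → ¬P).
v: forces it.
w: does not force it.
x: forces it.
Worlds forcing the formula: {v, x}.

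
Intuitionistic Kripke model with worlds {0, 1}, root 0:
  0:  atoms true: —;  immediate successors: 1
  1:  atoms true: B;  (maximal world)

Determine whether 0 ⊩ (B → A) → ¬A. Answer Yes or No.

0 ⊩ (B → A) → ¬A vacuously: no world accessible from 0 forces the antecedent B → A.

Yes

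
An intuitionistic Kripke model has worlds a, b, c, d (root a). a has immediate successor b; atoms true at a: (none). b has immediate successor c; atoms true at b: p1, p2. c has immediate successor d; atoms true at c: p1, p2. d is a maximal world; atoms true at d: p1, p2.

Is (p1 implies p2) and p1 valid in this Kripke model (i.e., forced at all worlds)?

Not every world: a does not force (p1 implies p2) and p1.
a does not force (p1 implies p2) and p1 since a fails p1.

No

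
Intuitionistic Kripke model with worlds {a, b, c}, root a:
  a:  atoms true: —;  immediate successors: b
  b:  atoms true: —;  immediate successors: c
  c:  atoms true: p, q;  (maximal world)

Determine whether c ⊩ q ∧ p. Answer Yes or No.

Yes

c ⊩ q ∧ p since c forces both conjuncts.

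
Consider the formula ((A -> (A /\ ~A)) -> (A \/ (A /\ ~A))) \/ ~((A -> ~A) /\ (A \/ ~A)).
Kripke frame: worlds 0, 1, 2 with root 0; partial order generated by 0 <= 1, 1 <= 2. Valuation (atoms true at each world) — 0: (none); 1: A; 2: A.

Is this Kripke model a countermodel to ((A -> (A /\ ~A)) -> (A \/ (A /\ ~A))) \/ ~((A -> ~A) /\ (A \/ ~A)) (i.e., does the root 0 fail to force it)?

0 ||- ((A -> (A /\ ~A)) -> (A \/ (A /\ ~A))) \/ ~((A -> ~A) /\ (A \/ ~A)) via the disjunct (A -> (A /\ ~A)) -> (A \/ (A /\ ~A)).
So the root 0 forces ((A -> (A /\ ~A)) -> (A \/ (A /\ ~A))) \/ ~((A -> ~A) /\ (A \/ ~A)); the model is not a countermodel.

No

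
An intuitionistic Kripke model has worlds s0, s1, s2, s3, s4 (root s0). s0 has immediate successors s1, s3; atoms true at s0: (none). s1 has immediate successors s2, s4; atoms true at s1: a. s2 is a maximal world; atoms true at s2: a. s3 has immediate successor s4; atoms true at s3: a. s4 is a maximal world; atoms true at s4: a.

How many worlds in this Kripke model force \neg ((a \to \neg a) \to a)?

s0: does not force it — s0 \nVdash \neg ((a \to \neg a) \to a) since s0 is accessible from s0 and s0 \Vdash (a \to \neg a) \to a.
s1: does not force it — s1 \nVdash \neg ((a \to \neg a) \to a) since s1 is accessible from s1 and s1 \Vdash (a \to \neg a) \to a.
s2: does not force it — s2 \nVdash \neg ((a \to \neg a) \to a) since s2 is accessible from s2 and s2 \Vdash (a \to \neg a) \to a.
s3: does not force it.
s4: does not force it.
Worlds forcing the formula: { }.

0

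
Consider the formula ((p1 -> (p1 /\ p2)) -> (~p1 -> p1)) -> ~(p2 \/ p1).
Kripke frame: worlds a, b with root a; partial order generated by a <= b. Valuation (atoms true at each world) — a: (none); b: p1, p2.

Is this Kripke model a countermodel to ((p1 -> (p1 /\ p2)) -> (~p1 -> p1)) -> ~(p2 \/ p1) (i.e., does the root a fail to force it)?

Yes

a ||-/- ((p1 -> (p1 /\ p2)) -> (~p1 -> p1)) -> ~(p2 \/ p1): already at a itself, a ||- (p1 -> (p1 /\ p2)) -> (~p1 -> p1) but a ||-/- ~(p2 \/ p1).
a ||-/- ~(p2 \/ p1) since b is accessible from a and b ||- p2 \/ p1.
b ||- p2 \/ p1 via the disjunct p2.
So the root a does not force ((p1 -> (p1 /\ p2)) -> (~p1 -> p1)) -> ~(p2 \/ p1); the model is a countermodel.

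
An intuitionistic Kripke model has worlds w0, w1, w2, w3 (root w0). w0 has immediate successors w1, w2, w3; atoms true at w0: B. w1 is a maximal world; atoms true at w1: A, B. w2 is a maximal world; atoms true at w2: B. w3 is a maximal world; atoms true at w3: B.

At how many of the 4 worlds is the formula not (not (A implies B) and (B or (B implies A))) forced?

4

w0: forces it.
w1: forces it.
w2: forces it.
w3: forces it.
Worlds forcing the formula: {w0, w1, w2, w3}.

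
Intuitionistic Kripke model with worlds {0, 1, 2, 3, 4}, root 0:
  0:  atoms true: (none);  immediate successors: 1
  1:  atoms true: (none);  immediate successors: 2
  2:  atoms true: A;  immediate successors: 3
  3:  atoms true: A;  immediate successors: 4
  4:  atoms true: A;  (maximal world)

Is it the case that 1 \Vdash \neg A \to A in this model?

1 \Vdash \neg A \to A vacuously: no world accessible from 1 forces the antecedent \neg A.

Yes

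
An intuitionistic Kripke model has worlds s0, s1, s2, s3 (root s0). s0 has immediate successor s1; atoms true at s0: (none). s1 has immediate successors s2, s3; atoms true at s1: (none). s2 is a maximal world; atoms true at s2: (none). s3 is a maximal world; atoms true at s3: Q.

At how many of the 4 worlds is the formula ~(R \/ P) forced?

s0: forces it.
s1: forces it.
s2: forces it.
s3: forces it.
Worlds forcing the formula: {s0, s1, s2, s3}.

4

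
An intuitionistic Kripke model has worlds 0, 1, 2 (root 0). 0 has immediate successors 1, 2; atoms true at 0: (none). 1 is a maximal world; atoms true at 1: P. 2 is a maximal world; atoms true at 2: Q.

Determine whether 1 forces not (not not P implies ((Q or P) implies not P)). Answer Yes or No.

1 forces not (not not P implies ((Q or P) implies not P)): no world accessible from 1 forces not not P implies ((Q or P) implies not P).

Yes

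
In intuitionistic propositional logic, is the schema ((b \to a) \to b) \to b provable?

No

This is Peirce's law, which is not intuitionistically valid.
A Kripke countermodel: worlds u, v; order generated by u \le v; atoms true at each world — u:{}; v:{b}.
u \nVdash ((b \to a) \to b) \to b: already at u itself, u \Vdash (b \to a) \to b but u \nVdash b.
u lacks atom b, so u \nVdash b.
So the root u does not force the formula.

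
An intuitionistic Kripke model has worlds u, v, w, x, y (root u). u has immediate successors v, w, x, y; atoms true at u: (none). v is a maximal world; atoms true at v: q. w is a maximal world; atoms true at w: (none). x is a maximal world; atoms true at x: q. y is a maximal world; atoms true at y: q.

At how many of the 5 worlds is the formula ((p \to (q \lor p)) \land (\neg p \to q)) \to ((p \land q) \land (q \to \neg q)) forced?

1

u: does not force it — u \nVdash ((p \to (q \lor p)) \land (\neg p \to q)) \to ((p \land q) \land (q \to \neg q)): at the accessible world v, v \Vdash (p \to (q \lor p)) \land (\neg p \to q) but v \nVdash (p \land q) \land (q \to \neg q).
v: does not force it — v \nVdash ((p \to (q \lor p)) \land (\neg p \to q)) \to ((p \land q) \land (q \to \neg q)): already at v itself, v \Vdash (p \to (q \lor p)) \land (\neg p \to q) but v \nVdash (p \land q) \land (q \to \neg q).
w: forces it.
x: does not force it — x \nVdash ((p \to (q \lor p)) \land (\neg p \to q)) \to ((p \land q) \land (q \to \neg q)): already at x itself, x \Vdash (p \to (q \lor p)) \land (\neg p \to q) but x \nVdash (p \land q) \land (q \to \neg q).
y: does not force it.
Worlds forcing the formula: {w}.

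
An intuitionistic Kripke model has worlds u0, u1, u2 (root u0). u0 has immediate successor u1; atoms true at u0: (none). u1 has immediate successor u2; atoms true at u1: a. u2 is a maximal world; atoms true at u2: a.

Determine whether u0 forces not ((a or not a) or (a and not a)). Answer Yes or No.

No

u0 does not force not ((a or not a) or (a and not a)) since u1 is accessible from u0 and u1 forces (a or not a) or (a and not a).
u1 forces (a or not a) or (a and not a) via the disjunct a or not a.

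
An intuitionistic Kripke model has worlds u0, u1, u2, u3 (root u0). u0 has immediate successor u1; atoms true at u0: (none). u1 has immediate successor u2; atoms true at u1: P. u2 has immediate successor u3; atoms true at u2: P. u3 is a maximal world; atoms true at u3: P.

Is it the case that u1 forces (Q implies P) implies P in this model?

Yes

u1 forces (Q implies P) implies P: every world accessible from u1 that forces Q implies P (namely u1, u2, u3) also forces P.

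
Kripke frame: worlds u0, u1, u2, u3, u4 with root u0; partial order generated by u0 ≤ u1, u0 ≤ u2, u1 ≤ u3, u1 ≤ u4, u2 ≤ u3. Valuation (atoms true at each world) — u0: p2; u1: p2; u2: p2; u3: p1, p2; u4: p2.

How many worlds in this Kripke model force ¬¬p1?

2

u0: does not force it — u0 ⊮ ¬¬p1 since u4 is accessible from u0 and u4 ⊩ ¬p1.
u1: does not force it.
u2: forces it.
u3: forces it.
u4: does not force it.
Worlds forcing the formula: {u2, u3}.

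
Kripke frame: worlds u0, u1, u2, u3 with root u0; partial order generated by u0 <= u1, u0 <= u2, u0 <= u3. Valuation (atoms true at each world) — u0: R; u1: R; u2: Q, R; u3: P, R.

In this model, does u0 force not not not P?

No

u0 does not force not not not P since u3 is accessible from u0 and u3 forces not not P.
u3 forces not not P: no world accessible from u3 forces not P.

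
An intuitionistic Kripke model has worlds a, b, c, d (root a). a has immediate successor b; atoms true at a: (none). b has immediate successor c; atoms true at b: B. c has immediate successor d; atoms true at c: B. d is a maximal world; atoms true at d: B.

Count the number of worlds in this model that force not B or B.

3

a: does not force it — a does not force not B or B: neither disjunct is forced at a.
b: forces it.
c: forces it.
d: forces it.
Worlds forcing the formula: {b, c, d}.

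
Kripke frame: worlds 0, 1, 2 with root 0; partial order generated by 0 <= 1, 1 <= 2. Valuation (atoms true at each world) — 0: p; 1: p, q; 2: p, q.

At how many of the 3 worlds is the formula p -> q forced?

2

0: does not force it — 0 ||-/- p -> q: already at 0 itself, 0 ||- p but 0 ||-/- q.
1: forces it.
2: forces it.
Worlds forcing the formula: {1, 2}.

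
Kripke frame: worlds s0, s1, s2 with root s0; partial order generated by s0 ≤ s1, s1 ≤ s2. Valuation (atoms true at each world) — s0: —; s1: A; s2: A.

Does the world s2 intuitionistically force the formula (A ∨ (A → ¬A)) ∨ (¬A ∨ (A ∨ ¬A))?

s2 ⊩ (A ∨ (A → ¬A)) ∨ (¬A ∨ (A ∨ ¬A)) via the disjunct A ∨ (A → ¬A).

Yes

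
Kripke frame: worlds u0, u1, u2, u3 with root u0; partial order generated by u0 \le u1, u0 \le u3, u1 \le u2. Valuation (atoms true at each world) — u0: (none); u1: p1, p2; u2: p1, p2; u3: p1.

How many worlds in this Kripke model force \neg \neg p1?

u0: forces it.
u1: forces it.
u2: forces it.
u3: forces it.
Worlds forcing the formula: {u0, u1, u2, u3}.

4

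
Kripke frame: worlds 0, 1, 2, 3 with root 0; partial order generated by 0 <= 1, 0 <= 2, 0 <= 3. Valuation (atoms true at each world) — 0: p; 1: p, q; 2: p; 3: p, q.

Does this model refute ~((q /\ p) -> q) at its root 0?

Yes

0 ||-/- ~((q /\ p) -> q) since 0 is accessible from 0 and 0 ||- (q /\ p) -> q.
0 ||- (q /\ p) -> q: every world accessible from 0 that forces q /\ p (namely 1, 3) also forces q.
So the root 0 does not force ~((q /\ p) -> q); the model is a countermodel.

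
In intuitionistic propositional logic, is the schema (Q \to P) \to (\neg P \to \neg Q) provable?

This is the forward direction of contraposition, which is intuitionistically derivable.
Assume Q \to P and \neg P. If Q held then P would follow, contradicting \neg P; so \neg Q.

Yes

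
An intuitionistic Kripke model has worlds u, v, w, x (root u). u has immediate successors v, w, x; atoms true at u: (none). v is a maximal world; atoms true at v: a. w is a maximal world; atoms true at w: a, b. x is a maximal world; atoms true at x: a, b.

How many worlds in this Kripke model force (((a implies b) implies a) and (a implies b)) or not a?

2

u: does not force it — u does not force (((a implies b) implies a) and (a implies b)) or not a: neither disjunct is forced at u.
v: does not force it — v does not force (((a implies b) implies a) and (a implies b)) or not a: neither disjunct is forced at v.
w: forces it.
x: forces it.
Worlds forcing the formula: {w, x}.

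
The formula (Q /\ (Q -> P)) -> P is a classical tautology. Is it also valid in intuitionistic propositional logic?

This is modus ponens in implicational form, which is intuitionistically derivable.
If a world forces Q and Q -> P, then applying the implication at that world (which is accessible from itself) gives P.

Yes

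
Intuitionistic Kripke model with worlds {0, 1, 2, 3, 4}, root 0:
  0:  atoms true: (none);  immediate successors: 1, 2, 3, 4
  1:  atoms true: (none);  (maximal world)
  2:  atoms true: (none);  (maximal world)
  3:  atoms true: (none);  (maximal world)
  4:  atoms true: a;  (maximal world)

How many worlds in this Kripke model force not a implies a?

1

0: does not force it — 0 does not force not a implies a: at the accessible world 1, 1 forces not a but 1 does not force a.
1: does not force it.
2: does not force it.
3: does not force it.
4: forces it.
Worlds forcing the formula: {4}.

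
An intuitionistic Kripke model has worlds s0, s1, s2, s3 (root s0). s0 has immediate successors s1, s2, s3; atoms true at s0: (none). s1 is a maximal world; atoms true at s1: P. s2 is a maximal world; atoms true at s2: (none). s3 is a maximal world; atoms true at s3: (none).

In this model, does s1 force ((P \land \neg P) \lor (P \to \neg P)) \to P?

s1 \Vdash ((P \land \neg P) \lor (P \to \neg P)) \to P vacuously: no world accessible from s1 forces the antecedent (P \land \neg P) \lor (P \to \neg P).

Yes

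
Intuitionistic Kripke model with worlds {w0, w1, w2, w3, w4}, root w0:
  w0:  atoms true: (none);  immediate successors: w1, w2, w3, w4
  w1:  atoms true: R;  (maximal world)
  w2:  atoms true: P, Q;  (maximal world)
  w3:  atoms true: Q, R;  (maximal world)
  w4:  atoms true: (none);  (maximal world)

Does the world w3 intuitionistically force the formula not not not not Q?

w3 forces not not not not Q: no world accessible from w3 forces not not not Q.

Yes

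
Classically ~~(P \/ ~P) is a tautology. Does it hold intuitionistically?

This is the double negation of excluded middle, which is intuitionistically derivable.
Assuming ~(P \/ ~P): from P we'd get P \/ ~P, so ~P; but then P \/ ~P again — contradiction. Hence ~~(P \/ ~P).

Yes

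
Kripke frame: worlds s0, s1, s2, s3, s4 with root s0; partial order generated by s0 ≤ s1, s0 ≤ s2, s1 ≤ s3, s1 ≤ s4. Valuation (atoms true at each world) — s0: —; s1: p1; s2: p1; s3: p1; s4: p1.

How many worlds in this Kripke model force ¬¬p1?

5

s0: forces it.
s1: forces it.
s2: forces it.
s3: forces it.
s4: forces it.
Worlds forcing the formula: {s0, s1, s2, s3, s4}.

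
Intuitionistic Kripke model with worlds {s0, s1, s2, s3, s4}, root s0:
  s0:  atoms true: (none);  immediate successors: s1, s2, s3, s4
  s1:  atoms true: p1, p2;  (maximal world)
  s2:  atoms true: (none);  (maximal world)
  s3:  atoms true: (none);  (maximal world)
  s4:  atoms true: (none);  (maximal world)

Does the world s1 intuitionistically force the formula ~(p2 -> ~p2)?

s1 ||- ~(p2 -> ~p2): no world accessible from s1 forces p2 -> ~p2.

Yes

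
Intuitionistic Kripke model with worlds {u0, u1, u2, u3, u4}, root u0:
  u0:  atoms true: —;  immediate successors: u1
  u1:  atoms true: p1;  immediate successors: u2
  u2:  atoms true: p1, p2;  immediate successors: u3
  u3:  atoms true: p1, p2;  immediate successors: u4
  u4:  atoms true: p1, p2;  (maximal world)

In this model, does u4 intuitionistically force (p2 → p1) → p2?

u4 ⊩ (p2 → p1) → p2: every world accessible from u4 that forces p2 → p1 (namely u4) also forces p2.

Yes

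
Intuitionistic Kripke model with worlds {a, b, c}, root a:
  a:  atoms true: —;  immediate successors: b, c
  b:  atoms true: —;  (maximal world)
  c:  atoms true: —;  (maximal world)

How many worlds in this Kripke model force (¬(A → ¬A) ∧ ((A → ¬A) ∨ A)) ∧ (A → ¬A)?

0

a: does not force it — a ⊮ (¬(A → ¬A) ∧ ((A → ¬A) ∨ A)) ∧ (A → ¬A) since a fails ¬(A → ¬A) ∧ ((A → ¬A) ∨ A).
b: does not force it — b ⊮ (¬(A → ¬A) ∧ ((A → ¬A) ∨ A)) ∧ (A → ¬A) since b fails ¬(A → ¬A) ∧ ((A → ¬A) ∨ A).
c: does not force it.
Worlds forcing the formula: { }.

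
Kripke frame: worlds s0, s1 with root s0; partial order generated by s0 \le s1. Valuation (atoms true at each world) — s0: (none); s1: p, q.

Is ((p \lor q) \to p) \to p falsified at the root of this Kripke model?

Yes

s0 \nVdash ((p \lor q) \to p) \to p: already at s0 itself, s0 \Vdash (p \lor q) \to p but s0 \nVdash p.
s0 lacks atom p, so s0 \nVdash p.
So the root s0 does not force ((p \lor q) \to p) \to p; the model is a countermodel.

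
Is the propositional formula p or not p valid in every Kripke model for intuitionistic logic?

This is the law of excluded middle, which is not intuitionistically valid.
A Kripke countermodel: worlds u, v; order generated by u <= v; atoms true at each world — u:{}; v:{p}.
u does not force p or not p: neither disjunct is forced at u.
u lacks atom p, so u does not force p.
So the root u does not force the formula.

No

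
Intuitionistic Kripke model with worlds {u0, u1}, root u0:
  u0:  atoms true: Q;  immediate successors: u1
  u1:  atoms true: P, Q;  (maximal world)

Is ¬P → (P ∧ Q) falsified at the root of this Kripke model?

u0 ⊩ ¬P → (P ∧ Q) vacuously: no world accessible from u0 forces the antecedent ¬P.
So the root u0 forces ¬P → (P ∧ Q); the model is not a countermodel.

No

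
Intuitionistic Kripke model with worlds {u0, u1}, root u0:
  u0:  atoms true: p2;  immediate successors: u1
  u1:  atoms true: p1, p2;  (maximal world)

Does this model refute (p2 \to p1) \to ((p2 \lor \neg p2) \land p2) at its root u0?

No

u0 \Vdash (p2 \to p1) \to ((p2 \lor \neg p2) \land p2): every world accessible from u0 that forces p2 \to p1 (namely u1) also forces (p2 \lor \neg p2) \land p2.
So the root u0 forces (p2 \to p1) \to ((p2 \lor \neg p2) \land p2); the model is not a countermodel.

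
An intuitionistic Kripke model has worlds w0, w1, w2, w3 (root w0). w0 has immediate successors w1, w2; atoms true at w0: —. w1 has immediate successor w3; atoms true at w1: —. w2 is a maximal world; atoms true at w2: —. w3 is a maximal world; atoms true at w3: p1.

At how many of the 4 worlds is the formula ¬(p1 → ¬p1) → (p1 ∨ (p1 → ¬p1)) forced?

2

w0: does not force it — w0 ⊮ ¬(p1 → ¬p1) → (p1 ∨ (p1 → ¬p1)): at the accessible world w1, w1 ⊩ ¬(p1 → ¬p1) but w1 ⊮ p1 ∨ (p1 → ¬p1).
w1: does not force it.
w2: forces it.
w3: forces it.
Worlds forcing the formula: {w2, w3}.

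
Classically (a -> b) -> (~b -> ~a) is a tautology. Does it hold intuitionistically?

This is the forward direction of contraposition, which is intuitionistically derivable.
Assume a -> b and ~b. If a held then b would follow, contradicting ~b; so ~a.

Yes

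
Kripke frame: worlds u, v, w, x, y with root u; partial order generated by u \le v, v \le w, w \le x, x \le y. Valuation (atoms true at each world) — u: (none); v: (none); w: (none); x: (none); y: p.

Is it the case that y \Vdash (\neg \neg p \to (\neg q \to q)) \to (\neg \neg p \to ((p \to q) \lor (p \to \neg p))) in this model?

y \Vdash (\neg \neg p \to (\neg q \to q)) \to (\neg \neg p \to ((p \to q) \lor (p \to \neg p))) vacuously: no world accessible from y forces the antecedent \neg \neg p \to (\neg q \to q).

Yes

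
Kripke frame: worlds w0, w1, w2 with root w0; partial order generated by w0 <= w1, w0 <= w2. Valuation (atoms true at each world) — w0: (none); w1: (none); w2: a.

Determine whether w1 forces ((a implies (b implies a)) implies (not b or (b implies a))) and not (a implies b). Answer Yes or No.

w1 does not force ((a implies (b implies a)) implies (not b or (b implies a))) and not (a implies b) since w1 fails not (a implies b).

No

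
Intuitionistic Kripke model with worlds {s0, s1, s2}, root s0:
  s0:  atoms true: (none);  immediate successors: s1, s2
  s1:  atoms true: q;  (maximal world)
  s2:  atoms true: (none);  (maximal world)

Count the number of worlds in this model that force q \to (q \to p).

1

s0: does not force it — s0 \nVdash q \to (q \to p): at the accessible world s1, s1 \Vdash q but s1 \nVdash q \to p.
s1: does not force it — s1 \nVdash q \to (q \to p): already at s1 itself, s1 \Vdash q but s1 \nVdash q \to p.
s2: forces it.
Worlds forcing the formula: {s2}.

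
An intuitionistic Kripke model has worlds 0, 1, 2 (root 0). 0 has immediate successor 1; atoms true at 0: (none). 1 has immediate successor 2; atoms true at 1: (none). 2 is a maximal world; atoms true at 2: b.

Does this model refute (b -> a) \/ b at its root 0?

Yes

0 ||-/- (b -> a) \/ b: neither disjunct is forced at 0.
0 ||-/- b -> a: at the accessible world 2, 2 ||- b but 2 ||-/- a.
2 lacks atom a, so 2 ||-/- a.
So the root 0 does not force (b -> a) \/ b; the model is a countermodel.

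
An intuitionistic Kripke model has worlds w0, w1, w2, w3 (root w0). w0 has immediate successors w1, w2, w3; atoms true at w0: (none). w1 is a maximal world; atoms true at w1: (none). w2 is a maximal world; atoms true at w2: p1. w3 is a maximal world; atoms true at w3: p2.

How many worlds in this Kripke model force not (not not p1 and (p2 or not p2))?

2

w0: does not force it — w0 does not force not (not not p1 and (p2 or not p2)) since w2 is accessible from w0 and w2 forces not not p1 and (p2 or not p2).
w1: forces it.
w2: does not force it.
w3: forces it.
Worlds forcing the formula: {w1, w3}.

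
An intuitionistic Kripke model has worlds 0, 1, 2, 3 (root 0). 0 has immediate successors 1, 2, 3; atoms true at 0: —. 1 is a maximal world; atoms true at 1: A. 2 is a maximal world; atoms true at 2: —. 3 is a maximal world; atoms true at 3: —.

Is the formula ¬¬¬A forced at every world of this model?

No

Not every world: 0 ⊮ ¬¬¬A.
0 ⊮ ¬¬¬A since 1 is accessible from 0 and 1 ⊩ ¬¬A.
1 ⊩ ¬¬A: no world accessible from 1 forces ¬A.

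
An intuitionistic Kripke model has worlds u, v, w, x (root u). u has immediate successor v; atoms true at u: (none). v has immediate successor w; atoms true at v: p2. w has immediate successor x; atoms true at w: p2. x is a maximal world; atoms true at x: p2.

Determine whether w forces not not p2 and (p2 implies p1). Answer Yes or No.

No

w does not force not not p2 and (p2 implies p1) since w fails p2 implies p1.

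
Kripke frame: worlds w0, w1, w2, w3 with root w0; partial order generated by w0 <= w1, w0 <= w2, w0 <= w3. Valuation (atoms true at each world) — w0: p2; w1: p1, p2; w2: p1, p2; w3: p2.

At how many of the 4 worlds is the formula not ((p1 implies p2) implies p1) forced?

1

w0: does not force it — w0 does not force not ((p1 implies p2) implies p1) since w1 is accessible from w0 and w1 forces (p1 implies p2) implies p1.
w1: does not force it — w1 does not force not ((p1 implies p2) implies p1) since w1 is accessible from w1 and w1 forces (p1 implies p2) implies p1.
w2: does not force it — w2 does not force not ((p1 implies p2) implies p1) since w2 is accessible from w2 and w2 forces (p1 implies p2) implies p1.
w3: forces it.
Worlds forcing the formula: {w3}.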